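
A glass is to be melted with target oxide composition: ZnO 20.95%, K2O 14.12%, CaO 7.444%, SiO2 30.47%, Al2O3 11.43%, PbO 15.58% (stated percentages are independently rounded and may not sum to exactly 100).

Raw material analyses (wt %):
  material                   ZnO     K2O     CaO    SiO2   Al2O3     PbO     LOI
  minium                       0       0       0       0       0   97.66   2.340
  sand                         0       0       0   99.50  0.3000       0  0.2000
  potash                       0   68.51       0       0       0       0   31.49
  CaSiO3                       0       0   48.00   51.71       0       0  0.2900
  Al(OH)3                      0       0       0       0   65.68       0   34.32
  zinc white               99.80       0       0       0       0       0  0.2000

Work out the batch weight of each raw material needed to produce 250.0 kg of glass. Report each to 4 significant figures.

Batch per 250.0 kg glass:
  minium: 39.88 kg
  sand: 56.41 kg
  potash: 51.53 kg
  CaSiO3: 38.77 kg
  Al(OH)3: 43.25 kg
  zinc white: 52.48 kg
Total batch = 282.3 kg; LOI loss = 32.33 kg; yield = 88.55%

Mid-chain values are shown (rounded to 4 significant digits) in the printout; all arithmetic holds full float precision at each step. Exactly one rounding goes into every reported value — the derived quantities are recomputed in full precision (glass mass, totals, LOI, the six compositions, yield) from the weighed amounts on 250.0 kg of glass, exactly as printed in the problem or the answer.
Oxide-by-oxide targets in 250.0 kg glass:
  ZnO: 20.95% × 250.0 = 52.38 kg
  K2O: 14.12% × 250.0 = 35.30 kg
  CaO: 7.444% × 250.0 = 18.61 kg
  SiO2: 30.47% × 250.0 = 76.18 kg
  Al2O3: 11.43% × 250.0 = 28.58 kg
  PbO: 15.58% × 250.0 = 38.95 kg
Verifying the oxide balance per the reported batch figures, on the stated basis (delivered sums recover each target modulo rounding of the values):
  ZnO: 52.48·0.9980 = 52.38 kg (target 52.38 kg)
  K2O: 51.53·0.6851 = 35.30 kg (target 35.30 kg)
  CaO: 38.77·0.4800 = 18.61 kg (target 18.61 kg)
  SiO2: 56.41·0.9950 + 38.77·0.5171 = 76.18 kg (target 76.18 kg)
  Al2O3: 56.41·0.003000 + 43.25·0.6568 = 28.58 kg (target 28.58 kg)
  PbO: 39.88·0.9766 = 38.95 kg (target 38.95 kg)
The glass-mass cross-check: total charge less LOI = 250.0 kg (oxide target masses add up to 250.0 kg; basis as stated: 250.0 kg — any gap is answer rounding).
Batch grand total — Σ batch = 282.3 kg; Σ batch·LOI gives LOI loss = 32.33 kg; yield, glass over the total, = 88.55%.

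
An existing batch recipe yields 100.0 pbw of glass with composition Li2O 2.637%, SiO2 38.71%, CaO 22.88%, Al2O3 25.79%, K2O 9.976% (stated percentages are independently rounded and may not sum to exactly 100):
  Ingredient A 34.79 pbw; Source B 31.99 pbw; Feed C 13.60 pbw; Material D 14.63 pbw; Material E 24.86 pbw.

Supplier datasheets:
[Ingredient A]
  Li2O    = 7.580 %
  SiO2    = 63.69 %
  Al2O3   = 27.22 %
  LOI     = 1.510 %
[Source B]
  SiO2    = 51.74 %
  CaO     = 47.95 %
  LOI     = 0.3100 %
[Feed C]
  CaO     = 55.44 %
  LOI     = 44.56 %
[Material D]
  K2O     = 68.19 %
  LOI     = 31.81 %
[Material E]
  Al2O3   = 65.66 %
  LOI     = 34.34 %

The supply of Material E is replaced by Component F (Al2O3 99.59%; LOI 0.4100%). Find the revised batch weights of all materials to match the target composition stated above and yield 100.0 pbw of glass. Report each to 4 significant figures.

Revised batch per 100.0 pbw glass:
  Ingredient A: 34.79 pbw
  Source B: 31.99 pbw
  Feed C: 13.60 pbw
  Material D: 14.63 pbw
  Component F: 16.39 pbw
Total batch = 111.4 pbw; LOI loss = 11.41 pbw

All internal work runs at exact precision at every stage; values along the way appear (rounded to four significant figures) alongside each step; every reported number carries a single rounding. The derived quantities are rebuilt from the batch weights at 100.0 pbw of glass at full float precision (five oxide percentages, glass mass, the totals, ignition loss, the yield), as set out in the problem or answer text.
Per-oxide target masses for 100.0 pbw glass:
  Li2O: 2.637% × 100.0 = 2.637 pbw
  SiO2: 38.71% × 100.0 = 38.71 pbw
  CaO: 22.88% × 100.0 = 22.88 pbw
  Al2O3: 25.79% × 100.0 = 25.79 pbw
  K2O: 9.976% × 100.0 = 9.976 pbw
A balance pass over the oxides, working from each reported weight, versus the basis set out (summed amounts equal target values inside rounding margins):
  Li2O: 34.79·0.07580 = 2.637 pbw (target 2.637 pbw)
  SiO2: 34.79·0.6369 + 31.99·0.5174 = 38.71 pbw (target 38.71 pbw)
  CaO: 31.99·0.4795 + 13.60·0.5544 = 22.88 pbw (target 22.88 pbw)
  Al2O3: 34.79·0.2722 + 16.39·0.9959 = 25.79 pbw (target 25.79 pbw)
  K2O: 14.63·0.6819 = 9.976 pbw (target 9.976 pbw)
Glass mass check: batch Σ − ignition loss = 99.99 pbw (the targets, summed, come to 99.99 pbw; with the basis standing at 100.0 pbw — any gap is answer rounding).
Batch total: Σ batch = 111.4 pbw; the LOI term Σ batch·LOI equals 11.41 pbw; yield, glass over the total, = 89.76%.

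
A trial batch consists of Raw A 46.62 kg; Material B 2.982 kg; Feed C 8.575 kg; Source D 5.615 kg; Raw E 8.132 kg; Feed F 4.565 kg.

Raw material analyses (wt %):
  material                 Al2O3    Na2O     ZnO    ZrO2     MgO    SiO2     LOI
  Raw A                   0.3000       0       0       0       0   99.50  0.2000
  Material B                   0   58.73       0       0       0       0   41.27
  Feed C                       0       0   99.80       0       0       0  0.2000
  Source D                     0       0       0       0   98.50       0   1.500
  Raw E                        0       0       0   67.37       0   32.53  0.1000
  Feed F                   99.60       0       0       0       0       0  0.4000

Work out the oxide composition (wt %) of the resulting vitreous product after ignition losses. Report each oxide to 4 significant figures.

Glass mass = 75.04 kg (batch 76.49 − LOI 1.452).
Composition: Al2O3 6.246%, Na2O 2.334%, ZnO 11.40%, ZrO2 7.301%, MgO 7.371%, SiO2 65.34%

All arithmetic keeps exact precision at each step; the intermediate values are displayed, with 4-significant-digit rounding, within the worked lines; every reported result includes exactly one rounding. All derived quantities (net glass mass, yield, LOI, totals, six oxide percentages) are rebuilt in exact precision from the weighed amounts at 75.04 kg of glass precisely as stated by either problem or answer.
Delivered oxide masses:
  Al2O3: 46.62·0.003000 + 4.565·0.9960 = 4.687 kg
  Na2O: 2.982·0.5873 = 1.751 kg
  ZnO: 8.575·0.9980 = 8.558 kg
  ZrO2: 8.132·0.6737 = 5.479 kg
  MgO: 5.615·0.9850 = 5.531 kg
  SiO2: 46.62·0.9950 + 8.132·0.3253 = 49.03 kg
LOI: 46.62·0.002000 + 2.982·0.4127 + 8.575·0.002000 + 5.615·0.01500 + 8.132·0.001000 + 4.565·0.004000 = 1.452 kg
Net of LOI, the glass mass = 76.49 − 1.452 = 75.04 kg (consistent with Σ oxide mass)
each oxide over glass, ×100, is wt %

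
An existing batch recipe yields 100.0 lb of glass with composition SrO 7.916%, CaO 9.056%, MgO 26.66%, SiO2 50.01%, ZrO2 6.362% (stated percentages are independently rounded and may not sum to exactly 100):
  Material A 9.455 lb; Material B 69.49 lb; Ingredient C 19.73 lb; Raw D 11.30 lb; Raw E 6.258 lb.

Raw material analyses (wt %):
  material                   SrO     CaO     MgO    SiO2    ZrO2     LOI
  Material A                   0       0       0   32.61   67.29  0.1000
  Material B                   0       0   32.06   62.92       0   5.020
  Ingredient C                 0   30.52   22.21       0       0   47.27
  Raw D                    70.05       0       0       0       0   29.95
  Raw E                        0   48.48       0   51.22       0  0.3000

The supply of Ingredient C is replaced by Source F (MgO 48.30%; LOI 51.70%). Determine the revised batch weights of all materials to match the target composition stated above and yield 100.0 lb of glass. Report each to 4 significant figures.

Every computation carries exact precision at all times. Mid-chain values are shown with 4-significant-digit rounding between the steps. Every reported value takes exactly one rounding. All derived quantities, which include glass mass, the five compositions, the yield, LOI, totals, are re-derived at exact precision, as they appear in either problem or answer, from the weighed amounts at 100.0 lb of glass.
Target masses of each oxide per 100.0 lb glass:
  SrO: 7.916% × 100.0 = 7.916 lb
  CaO: 9.056% × 100.0 = 9.056 lb
  MgO: 26.66% × 100.0 = 26.66 lb
  SiO2: 50.01% × 100.0 = 50.01 lb
  ZrO2: 6.362% × 100.0 = 6.362 lb
Mass-balance tally per oxide with the batch weights as given, on the stated basis (every target is met by its sum exact up to rounding of places):
  SrO: 11.30·0.7005 = 7.916 lb (target 7.916 lb)
  CaO: 18.68·0.4848 = 9.056 lb (target 9.056 lb)
  MgO: 59.38·0.3206 + 15.79·0.4830 = 26.66 lb (target 26.66 lb)
  SiO2: 9.455·0.3261 + 59.38·0.6292 + 18.68·0.5122 = 50.01 lb (target 50.01 lb)
  ZrO2: 9.455·0.6729 = 6.362 lb (target 6.362 lb)
Mass balance on the glass: batch total minus LOI = 100.0 lb (targets for the oxides total 100.0 lb; the stated basis being 100.0 lb — deltas are rounding alone).
Adding the batch up: Σ batch = 114.6 lb; LOI loss = Σ batch·LOI = 14.59 lb; the yield ratio, glass ÷ batch: 87.27%.

Revised batch per 100.0 lb glass:
  Material A: 9.455 lb
  Material B: 59.38 lb
  Source F: 15.79 lb
  Raw D: 11.30 lb
  Raw E: 18.68 lb
Total batch = 114.6 lb; LOI loss = 14.59 lb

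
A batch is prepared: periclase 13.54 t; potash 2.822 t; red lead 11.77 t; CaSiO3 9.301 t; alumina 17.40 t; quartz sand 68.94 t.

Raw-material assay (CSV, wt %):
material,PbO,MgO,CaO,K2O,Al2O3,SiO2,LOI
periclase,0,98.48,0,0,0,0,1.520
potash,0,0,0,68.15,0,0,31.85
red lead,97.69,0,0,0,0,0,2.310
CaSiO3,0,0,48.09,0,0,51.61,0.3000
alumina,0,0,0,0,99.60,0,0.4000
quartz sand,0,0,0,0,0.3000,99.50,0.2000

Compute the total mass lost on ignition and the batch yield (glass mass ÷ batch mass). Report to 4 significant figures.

LOI loss = 1.612 t; glass = 122.2 t; yield = 98.70%

Every computation carries full precision end to end. The intermediate values are shown, rounded to four significant digits, between the steps — each reported figure includes exactly one rounding. The derived quantities (yield, LOI, totals, net glass mass, six oxide percentages) are computed starting from the weights at 122.2 t of glass at full float precision exactly as shown in the problem or answer text.
LOI of each material in turn:
  periclase: 13.54 × 0.01520 = 0.2058 t
  potash: 2.822 × 0.3185 = 0.8988 t
  red lead: 11.77 × 0.02310 = 0.2719 t
  CaSiO3: 9.301 × 0.003000 = 0.02790 t
  alumina: 17.40 × 0.004000 = 0.06960 t
  quartz sand: 68.94 × 0.002000 = 0.1379 t
Total LOI = 1.612 t
Glass = batch − LOI = 123.8 − 1.612 = 122.2 t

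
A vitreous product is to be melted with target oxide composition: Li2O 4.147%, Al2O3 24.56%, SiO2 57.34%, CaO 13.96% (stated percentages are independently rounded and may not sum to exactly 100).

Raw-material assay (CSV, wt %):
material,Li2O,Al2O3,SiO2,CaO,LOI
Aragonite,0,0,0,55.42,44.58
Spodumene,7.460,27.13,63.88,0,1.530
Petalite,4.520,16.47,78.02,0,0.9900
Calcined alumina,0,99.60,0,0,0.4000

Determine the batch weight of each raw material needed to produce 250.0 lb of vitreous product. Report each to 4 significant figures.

Batch per 250.0 lb vitreous product:
  Aragonite: 62.97 lb
  Spodumene: 54.87 lb
  Petalite: 138.8 lb
  Calcined alumina: 23.75 lb
Total batch = 280.4 lb; LOI loss = 30.38 lb; yield = 89.16%

In-progress results are printed, rounded to 4 significant figures, between the steps — all arithmetic maintains exact precision through every step; every reported figure receives exactly one rounding; all derived quantities (net glass mass, the yield, four oxide percentages, LOI, totals) are re-derived at full precision from the weighed amounts on 250.0 lb of glass as quoted within question or answer.
Target masses of each oxide per 250.0 lb vitreous product:
  Li2O: 4.147% × 250.0 = 10.37 lb
  Al2O3: 24.56% × 250.0 = 61.40 lb
  SiO2: 57.34% × 250.0 = 143.4 lb
  CaO: 13.96% × 250.0 = 34.90 lb
Mass-balance tally per oxide on the weights just shown, per the basis as stated (sum by sum, the targets are met inside rounding margins):
  Li2O: 54.87·0.07460 + 138.8·0.04520 = 10.37 lb (target 10.37 lb)
  Al2O3: 54.87·0.2713 + 138.8·0.1647 + 23.75·0.9960 = 61.40 lb (target 61.40 lb)
  SiO2: 54.87·0.6388 + 138.8·0.7802 = 143.3 lb (target 143.4 lb)
  CaO: 62.97·0.5542 = 34.90 lb (target 34.90 lb)
Glass mass check: Σ batch − LOI loss = 250.0 lb (the targets, summed, come to 250.0 lb; with the basis standing at 250.0 lb — a pure rounding effect).
Whole-batch sum: Σ batch = 280.4 lb; ignition loss, Σ(batch × LOI) = 30.38 lb; yield = glass ÷ total batch = 89.16%.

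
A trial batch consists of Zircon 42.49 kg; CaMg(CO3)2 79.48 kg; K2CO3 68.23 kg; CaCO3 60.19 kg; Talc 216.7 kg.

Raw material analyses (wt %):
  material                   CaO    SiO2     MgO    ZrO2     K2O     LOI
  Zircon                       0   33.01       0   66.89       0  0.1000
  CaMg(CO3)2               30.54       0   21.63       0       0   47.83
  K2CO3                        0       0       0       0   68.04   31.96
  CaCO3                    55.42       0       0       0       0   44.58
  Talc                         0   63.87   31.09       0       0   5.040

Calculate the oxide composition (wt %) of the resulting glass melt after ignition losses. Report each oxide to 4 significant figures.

Glass mass = 369.5 kg (batch 467.1 − LOI 97.62).
Composition: CaO 15.60%, SiO2 41.26%, MgO 22.89%, ZrO2 7.692%, K2O 12.56%

Mid-chain values are printed, rounded to 4 significant digits, within the worked lines. The whole derivation maintains full float precision from first step to last — each reported value is rounded once only; all derived quantities, including five oxide percentages, LOI, totals, net glass mass, yield, are recomputed from the weighed amounts on 369.5 kg of glass at full precision precisely as stated by question or answer.
Oxide masses out of the charge:
  CaO: 79.48·0.3054 + 60.19·0.5542 = 57.63 kg
  SiO2: 42.49·0.3301 + 216.7·0.6387 = 152.4 kg
  MgO: 79.48·0.2163 + 216.7·0.3109 = 84.56 kg
  ZrO2: 42.49·0.6689 = 28.42 kg
  K2O: 68.23·0.6804 = 46.42 kg
LOI: 42.49·0.001000 + 79.48·0.4783 + 68.23·0.3196 + 60.19·0.4458 + 216.7·0.05040 = 97.62 kg
Glass mass = batch − LOI = 467.1 − 97.62 = 369.5 kg (matching Σ of the oxides)
each wt % is 100 × oxide ÷ glass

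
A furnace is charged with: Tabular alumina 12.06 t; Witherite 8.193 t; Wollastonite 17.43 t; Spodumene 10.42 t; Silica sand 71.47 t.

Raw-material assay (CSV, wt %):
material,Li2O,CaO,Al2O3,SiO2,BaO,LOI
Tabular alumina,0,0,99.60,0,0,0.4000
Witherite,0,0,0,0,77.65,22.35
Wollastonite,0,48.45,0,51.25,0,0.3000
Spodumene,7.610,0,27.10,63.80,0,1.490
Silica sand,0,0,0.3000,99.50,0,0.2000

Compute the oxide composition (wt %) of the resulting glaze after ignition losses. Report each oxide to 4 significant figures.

The working math runs at exact precision throughout. Intermediates are displayed, rounded to four significant figures, at each printed step — every reported figure is rounded only once — the derived quantities (yield, the five compositions, ignition loss, the totals, net glass mass) are rebuilt from the batch weights per 117.3 t of glass at exact precision as set out in problem or answer.
Oxide masses out of the charge:
  Li2O: 10.42·0.07610 = 0.7930 t
  CaO: 17.43·0.4845 = 8.445 t
  Al2O3: 12.06·0.9960 + 10.42·0.2710 + 71.47·0.003000 = 15.05 t
  SiO2: 17.43·0.5125 + 10.42·0.6380 + 71.47·0.9950 = 86.69 t
  BaO: 8.193·0.7765 = 6.362 t
LOI: 12.06·0.004000 + 8.193·0.2235 + 17.43·0.003000 + 10.42·0.01490 + 71.47·0.002000 = 2.230 t
Net of LOI, the glass mass = 119.6 − 2.230 = 117.3 t (= the summed oxide contributions)
wt % = 100 × oxide mass / glass mass

Glass mass = 117.3 t (batch 119.6 − LOI 2.230).
Composition: Li2O 0.6758%, CaO 7.197%, Al2O3 12.83%, SiO2 73.88%, BaO 5.422%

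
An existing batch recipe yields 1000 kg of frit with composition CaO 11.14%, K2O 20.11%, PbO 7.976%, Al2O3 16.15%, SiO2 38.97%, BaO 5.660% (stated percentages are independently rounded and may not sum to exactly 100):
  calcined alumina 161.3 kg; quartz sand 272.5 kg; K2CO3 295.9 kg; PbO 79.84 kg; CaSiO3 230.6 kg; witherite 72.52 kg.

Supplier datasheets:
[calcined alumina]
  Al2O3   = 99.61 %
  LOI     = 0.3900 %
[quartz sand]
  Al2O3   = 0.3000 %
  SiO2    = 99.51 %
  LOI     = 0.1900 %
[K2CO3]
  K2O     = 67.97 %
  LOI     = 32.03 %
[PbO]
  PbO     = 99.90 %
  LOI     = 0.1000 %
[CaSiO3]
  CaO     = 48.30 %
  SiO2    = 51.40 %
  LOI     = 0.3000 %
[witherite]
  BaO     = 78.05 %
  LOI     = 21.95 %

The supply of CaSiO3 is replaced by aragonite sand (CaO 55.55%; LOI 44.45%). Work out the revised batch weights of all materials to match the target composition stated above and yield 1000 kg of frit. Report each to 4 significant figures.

All internal work keeps full precision throughout — working values appear, rounded to 4 significant figures, at each printed step; each reported number sees exactly one rounding; the derived quantities are recomputed from the weighed amounts at 1000 kg of glass in exact precision (net glass mass, ignition loss, six oxide percentages, yield, totals) as written in the question or the answer.
Per-oxide target masses for 1000 kg frit:
  CaO: 11.14% × 1000 = 111.4 kg
  K2O: 20.11% × 1000 = 201.1 kg
  PbO: 7.976% × 1000 = 79.76 kg
  Al2O3: 16.15% × 1000 = 161.5 kg
  SiO2: 38.97% × 1000 = 389.7 kg
  BaO: 5.660% × 1000 = 56.60 kg
Verifying the oxide balance with the batch weights as given, on the stated basis (sums match the target masses once rounding is allowed for):
  CaO: 200.5·0.5555 = 111.4 kg (target 111.4 kg)
  K2O: 295.9·0.6797 = 201.1 kg (target 201.1 kg)
  PbO: 79.84·0.9990 = 79.76 kg (target 79.76 kg)
  Al2O3: 161.0·0.9961 + 391.6·0.003000 = 161.5 kg (target 161.5 kg)
  SiO2: 391.6·0.9951 = 389.7 kg (target 389.7 kg)
  BaO: 72.52·0.7805 = 56.60 kg (target 56.60 kg)
Glass-mass closure: total batch − LOI = 1000 kg (summing oxide targets gives 1000 kg; stated basis 1000 kg — rounding explains the deltas).
Batch total: Σ batch = 1201 kg; Σ batch·LOI gives LOI loss = 201.3 kg; glass ÷ batch gives a yield of 83.25%.

Revised batch per 1000 kg frit:
  calcined alumina: 161.0 kg
  quartz sand: 391.6 kg
  K2CO3: 295.9 kg
  PbO: 79.84 kg
  aragonite sand: 200.5 kg
  witherite: 72.52 kg
Total batch = 1201 kg; LOI loss = 201.3 kg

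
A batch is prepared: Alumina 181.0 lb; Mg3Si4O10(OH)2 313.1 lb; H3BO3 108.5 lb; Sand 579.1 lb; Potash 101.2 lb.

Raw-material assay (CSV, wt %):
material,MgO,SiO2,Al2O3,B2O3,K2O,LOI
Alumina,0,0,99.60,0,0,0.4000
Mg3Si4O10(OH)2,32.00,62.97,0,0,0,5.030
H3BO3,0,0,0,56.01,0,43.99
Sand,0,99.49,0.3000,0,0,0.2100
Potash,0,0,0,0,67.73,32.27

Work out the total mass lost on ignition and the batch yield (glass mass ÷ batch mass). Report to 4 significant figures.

The whole derivation keeps exact precision end to end — mid-chain values appear rounded off to 4 significant digits when written out — each reported number takes a single rounding. All derived quantities (the totals, net glass mass, LOI, yield, the five compositions) are recomputed at full precision using the weight values per 1185 lb of glass as given in either problem or answer.
Material-by-material LOI:
  Alumina: 181.0 × 0.004000 = 0.7240 lb
  Mg3Si4O10(OH)2: 313.1 × 0.05030 = 15.75 lb
  H3BO3: 108.5 × 0.4399 = 47.73 lb
  Sand: 579.1 × 0.002100 = 1.216 lb
  Potash: 101.2 × 0.3227 = 32.66 lb
Total LOI = 98.08 lb
Glass = batch − LOI = 1283 − 98.08 = 1185 lb

LOI loss = 98.08 lb; glass = 1185 lb; yield = 92.36%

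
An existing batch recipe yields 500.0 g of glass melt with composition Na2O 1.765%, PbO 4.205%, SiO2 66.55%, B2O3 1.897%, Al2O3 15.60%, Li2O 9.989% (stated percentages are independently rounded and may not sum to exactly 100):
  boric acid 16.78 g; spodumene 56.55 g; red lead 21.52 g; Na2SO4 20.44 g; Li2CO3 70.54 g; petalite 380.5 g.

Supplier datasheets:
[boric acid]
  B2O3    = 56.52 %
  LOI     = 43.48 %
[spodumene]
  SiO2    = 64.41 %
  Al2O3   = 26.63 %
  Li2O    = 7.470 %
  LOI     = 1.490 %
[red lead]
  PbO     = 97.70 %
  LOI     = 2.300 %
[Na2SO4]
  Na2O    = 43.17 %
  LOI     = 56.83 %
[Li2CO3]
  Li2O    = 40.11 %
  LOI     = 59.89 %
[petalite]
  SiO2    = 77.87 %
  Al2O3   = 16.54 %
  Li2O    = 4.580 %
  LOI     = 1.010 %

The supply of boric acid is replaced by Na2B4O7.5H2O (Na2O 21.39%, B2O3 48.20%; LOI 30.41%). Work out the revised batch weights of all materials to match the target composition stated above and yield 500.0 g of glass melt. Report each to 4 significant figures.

Mid-chain values are printed (rounded to 4 significant digits) within the worked lines; all arithmetic runs at full float precision at every stage; every reported result takes a single rounding; the derived quantities are rebuilt in full float precision (net glass mass, ignition loss, totals, the yield, the six compositions) from the weighed amounts per 500.0 g of glass precisely as stated by the question or the answer.
Oxide mass targets, per 500.0 g glass melt:
  Na2O: 1.765% × 500.0 = 8.825 g
  PbO: 4.205% × 500.0 = 21.02 g
  SiO2: 66.55% × 500.0 = 332.8 g
  B2O3: 1.897% × 500.0 = 9.485 g
  Al2O3: 15.60% × 500.0 = 78.00 g
  Li2O: 9.989% × 500.0 = 49.94 g
Oxide-by-oxide audit using the reported weights, on the stated basis (sum by sum, the targets are met once rounding is allowed for):
  Na2O: 19.68·0.2139 + 10.69·0.4317 = 8.824 g (target 8.825 g)
  PbO: 21.52·0.9770 = 21.03 g (target 21.02 g)
  SiO2: 56.55·0.6441 + 380.5·0.7787 = 332.7 g (target 332.8 g)
  B2O3: 19.68·0.4820 = 9.486 g (target 9.485 g)
  Al2O3: 56.55·0.2663 + 380.5·0.1654 = 77.99 g (target 78.00 g)
  Li2O: 56.55·0.07470 + 70.54·0.4011 + 380.5·0.04580 = 49.94 g (target 49.94 g)
Glass mass check: batch Σ − ignition loss = 500.0 g (the Σ of target masses is 500.0 g; against the stated basis, 500.0 g — rounding explains the deltas).
Whole-batch sum: Σ batch = 559.5 g; the LOI term Σ batch·LOI equals 59.49 g; glass ÷ batch gives a yield of 89.37%.

Revised batch per 500.0 g glass melt:
  Na2B4O7.5H2O: 19.68 g
  spodumene: 56.55 g
  red lead: 21.52 g
  Na2SO4: 10.69 g
  Li2CO3: 70.54 g
  petalite: 380.5 g
Total batch = 559.5 g; LOI loss = 59.49 g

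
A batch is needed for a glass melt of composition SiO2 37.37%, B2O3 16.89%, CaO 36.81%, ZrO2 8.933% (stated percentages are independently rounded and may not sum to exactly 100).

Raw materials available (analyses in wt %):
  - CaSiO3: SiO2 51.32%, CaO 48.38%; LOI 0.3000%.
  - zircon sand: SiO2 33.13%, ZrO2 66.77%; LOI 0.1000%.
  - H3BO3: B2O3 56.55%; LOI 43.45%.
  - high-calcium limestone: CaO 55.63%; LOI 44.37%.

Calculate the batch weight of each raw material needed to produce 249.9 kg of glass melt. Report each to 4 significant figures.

Batch per 249.9 kg glass melt:
  CaSiO3: 160.4 kg
  zircon sand: 33.43 kg
  H3BO3: 74.64 kg
  high-calcium limestone: 25.87 kg
Total batch = 294.3 kg; LOI loss = 44.42 kg; yield = 84.91%

Each numeric step maintains full precision at each step. Values along the way appear with 4-significant-figure rounding within the worked lines. Every reported number receives exactly one rounding; the derived quantities (the totals, net glass mass, ignition loss, four oxide percentages, yield) are re-derived using the weight values at 249.9 kg of glass in exact precision exactly as shown in problem or answer.
The oxide mass targets at 249.9 kg glass melt:
  SiO2: 37.37% × 249.9 = 93.39 kg
  B2O3: 16.89% × 249.9 = 42.21 kg
  CaO: 36.81% × 249.9 = 91.99 kg
  ZrO2: 8.933% × 249.9 = 22.32 kg
Verifying the oxide balance applying the batch weights above, for the quoted basis mass (sums match the target masses inside rounding margins):
  SiO2: 160.4·0.5132 + 33.43·0.3313 = 93.39 kg (target 93.39 kg)
  B2O3: 74.64·0.5655 = 42.21 kg (target 42.21 kg)
  CaO: 160.4·0.4838 + 25.87·0.5563 = 91.99 kg (target 91.99 kg)
  ZrO2: 33.43·0.6677 = 22.32 kg (target 22.32 kg)
The glass-mass cross-check: Σ batch − LOI loss = 249.9 kg (oxide target masses add up to 249.9 kg; stated basis 249.9 kg — a pure rounding effect).
Summing the batch: Σ batch = 294.3 kg; LOI removed, Σ of batch·LOI: 44.42 kg; as yield: glass ÷ batch → 84.91%.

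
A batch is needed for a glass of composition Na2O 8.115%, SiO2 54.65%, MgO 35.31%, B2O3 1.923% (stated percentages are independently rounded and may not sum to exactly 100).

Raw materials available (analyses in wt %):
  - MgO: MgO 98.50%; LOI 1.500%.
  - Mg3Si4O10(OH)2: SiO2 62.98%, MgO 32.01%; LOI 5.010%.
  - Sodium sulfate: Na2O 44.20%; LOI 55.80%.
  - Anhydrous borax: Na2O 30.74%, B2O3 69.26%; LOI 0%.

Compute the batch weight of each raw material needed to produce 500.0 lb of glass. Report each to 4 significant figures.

The working math carries exact precision in every operation. Intermediates are shown rounded to four significant figures; each reported number includes exactly one rounding — derived quantities (LOI, yield, glass mass, the four compositions, totals) are carried at full precision from the weighed amounts on 500.0 lb of glass, as set out in either problem or answer.
Oxide mass targets, per 500.0 lb glass:
  Na2O: 8.115% × 500.0 = 40.58 lb
  SiO2: 54.65% × 500.0 = 273.2 lb
  MgO: 35.31% × 500.0 = 176.6 lb
  B2O3: 1.923% × 500.0 = 9.615 lb
Mass-balance tally per oxide per the reported batch figures, on the stated basis (delivered sums recover each target once rounding is allowed for):
  Na2O: 82.14·0.4420 + 13.88·0.3074 = 40.57 lb (target 40.58 lb)
  SiO2: 433.9·0.6298 = 273.3 lb (target 273.2 lb)
  MgO: 38.24·0.9850 + 433.9·0.3201 = 176.6 lb (target 176.6 lb)
  B2O3: 13.88·0.6926 = 9.613 lb (target 9.615 lb)
Glass-mass bookkeeping: batch total minus LOI = 500.0 lb (oxide target masses add up to 500.0 lb; stated basis 500.0 lb — differing by rounding only).
Adding the batch up: Σ batch = 568.2 lb; Σ batch·LOI gives LOI loss = 68.15 lb; yield: glass divided by total = 88.01%.

Batch per 500.0 lb glass:
  MgO: 38.24 lb
  Mg3Si4O10(OH)2: 433.9 lb
  Sodium sulfate: 82.14 lb
  Anhydrous borax: 13.88 lb
Total batch = 568.2 lb; LOI loss = 68.15 lb; yield = 88.01%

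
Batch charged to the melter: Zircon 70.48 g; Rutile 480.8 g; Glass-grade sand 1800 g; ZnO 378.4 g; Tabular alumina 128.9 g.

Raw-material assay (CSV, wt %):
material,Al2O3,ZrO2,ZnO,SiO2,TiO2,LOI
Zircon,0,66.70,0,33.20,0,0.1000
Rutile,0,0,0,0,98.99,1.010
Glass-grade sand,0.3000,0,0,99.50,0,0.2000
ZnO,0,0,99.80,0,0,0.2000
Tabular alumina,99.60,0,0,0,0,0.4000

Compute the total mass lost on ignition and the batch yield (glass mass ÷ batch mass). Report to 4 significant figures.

LOI loss = 9.799 g; glass = 2849 g; yield = 99.66%

In-progress results are rounded to 4 significant figures wherever printed; the whole derivation maintains full precision end to end — exactly one rounding goes into every reported result — all derived quantities (ignition loss, the five compositions, net glass mass, yield, totals) are computed at exact precision using the weight values at 2849 g of glass, as set out in the question or the answer.
Ignition loss by material:
  Zircon: 70.48 × 0.001000 = 0.07048 g
  Rutile: 480.8 × 0.01010 = 4.856 g
  Glass-grade sand: 1800 × 0.002000 = 3.600 g
  ZnO: 378.4 × 0.002000 = 0.7568 g
  Tabular alumina: 128.9 × 0.004000 = 0.5156 g
Total LOI = 9.799 g
Glass = batch − LOI = 2859 − 9.799 = 2849 g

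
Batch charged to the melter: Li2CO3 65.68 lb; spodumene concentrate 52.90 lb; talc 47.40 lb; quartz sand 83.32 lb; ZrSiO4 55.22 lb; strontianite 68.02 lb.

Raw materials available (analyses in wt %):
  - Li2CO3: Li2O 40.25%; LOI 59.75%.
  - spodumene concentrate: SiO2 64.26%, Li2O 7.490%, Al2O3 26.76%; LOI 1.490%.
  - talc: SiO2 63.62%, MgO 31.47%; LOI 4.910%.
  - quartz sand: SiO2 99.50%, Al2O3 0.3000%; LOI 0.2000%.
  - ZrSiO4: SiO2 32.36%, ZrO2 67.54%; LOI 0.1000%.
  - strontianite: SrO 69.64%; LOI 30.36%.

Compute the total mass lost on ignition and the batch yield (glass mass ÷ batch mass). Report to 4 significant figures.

Intermediates are shown with 4-significant-digit rounding in the working; full float precision is held from start to finish; each reported figure includes exactly one rounding; all derived quantities (the six compositions, glass mass, yield, ignition loss, totals) are recomputed from the batch weights at 309.3 lb of glass in exact precision, as written in the problem or the answer.
Ignition loss by material:
  Li2CO3: 65.68 × 0.5975 = 39.24 lb
  spodumene concentrate: 52.90 × 0.01490 = 0.7882 lb
  talc: 47.40 × 0.04910 = 2.327 lb
  quartz sand: 83.32 × 0.002000 = 0.1666 lb
  ZrSiO4: 55.22 × 0.001000 = 0.05522 lb
  strontianite: 68.02 × 0.3036 = 20.65 lb
Total LOI = 63.23 lb
Glass = batch − LOI = 372.5 − 63.23 = 309.3 lb

LOI loss = 63.23 lb; glass = 309.3 lb; yield = 83.03%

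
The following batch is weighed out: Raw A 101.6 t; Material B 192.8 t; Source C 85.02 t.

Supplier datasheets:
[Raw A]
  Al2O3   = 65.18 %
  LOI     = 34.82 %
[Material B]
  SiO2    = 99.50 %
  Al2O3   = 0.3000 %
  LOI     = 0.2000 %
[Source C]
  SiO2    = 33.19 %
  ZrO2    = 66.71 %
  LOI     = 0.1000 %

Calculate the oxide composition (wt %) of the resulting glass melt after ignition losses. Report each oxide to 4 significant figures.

Each numeric step keeps full precision at all times; working values are printed, with 4-significant-digit rounding, in the working — exactly one rounding goes into each reported result. Derived quantities (glass mass, three oxide percentages, totals, ignition loss, yield) are re-derived starting from the weights on 343.6 t of glass in exact precision, as they appear in the problem or answer text.
Mass of each oxide from the mix:
  SiO2: 192.8·0.9950 + 85.02·0.3319 = 220.1 t
  Al2O3: 101.6·0.6518 + 192.8·0.003000 = 66.80 t
  ZrO2: 85.02·0.6671 = 56.72 t
LOI: 101.6·0.3482 + 192.8·0.002000 + 85.02·0.001000 = 35.85 t
Resulting glass, batch − LOI: 379.4 − 35.85 = 343.6 t (the oxide masses sum to this)
wt % = oxide mass / glass mass × 100

Glass mass = 343.6 t (batch 379.4 − LOI 35.85).
Composition: SiO2 64.05%, Al2O3 19.44%, ZrO2 16.51%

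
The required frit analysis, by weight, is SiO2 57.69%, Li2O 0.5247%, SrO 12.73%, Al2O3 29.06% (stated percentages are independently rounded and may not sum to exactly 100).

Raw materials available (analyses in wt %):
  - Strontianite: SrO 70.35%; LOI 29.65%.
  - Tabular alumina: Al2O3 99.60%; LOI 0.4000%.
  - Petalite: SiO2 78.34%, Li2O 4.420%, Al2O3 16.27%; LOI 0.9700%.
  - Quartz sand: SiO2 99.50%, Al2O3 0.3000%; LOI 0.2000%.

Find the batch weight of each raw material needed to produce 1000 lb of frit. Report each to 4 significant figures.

Batch per 1000 lb frit:
  Strontianite: 181.0 lb
  Tabular alumina: 270.9 lb
  Petalite: 118.7 lb
  Quartz sand: 486.3 lb
Total batch = 1057 lb; LOI loss = 56.87 lb; yield = 94.62%

In-progress results are displayed, with 4-significant-figure rounding, across the worked steps; all internal work carries full float precision through the solve. Each reported number is rounded once only; the derived quantities are re-derived at full float precision (yield, the four compositions, LOI, glass mass, the totals) using the weight values for 1000 lb of glass, exactly as printed in question or answer.
Per-oxide target masses for 1000 lb frit:
  SiO2: 57.69% × 1000 = 576.9 lb
  Li2O: 0.5247% × 1000 = 5.247 lb
  SrO: 12.73% × 1000 = 127.3 lb
  Al2O3: 29.06% × 1000 = 290.6 lb
Mass-balance tally per oxide given the weights on record, at the basis given (target by target, the sums agree exact up to rounding of places):
  SiO2: 118.7·0.7834 + 486.3·0.9950 = 576.9 lb (target 576.9 lb)
  Li2O: 118.7·0.04420 = 5.247 lb (target 5.247 lb)
  SrO: 181.0·0.7035 = 127.3 lb (target 127.3 lb)
  Al2O3: 270.9·0.9960 + 118.7·0.1627 + 486.3·0.003000 = 290.6 lb (target 290.6 lb)
Glass-mass sanity pass: whole batch net of LOI = 1000 lb (summing oxide targets gives 1000 lb; against the stated basis, 1000 lb — differing by rounding only).
Total batch = Σ batch = 1057 lb; LOI removed, Σ of batch·LOI: 56.87 lb; yield = glass ÷ total batch = 94.62%.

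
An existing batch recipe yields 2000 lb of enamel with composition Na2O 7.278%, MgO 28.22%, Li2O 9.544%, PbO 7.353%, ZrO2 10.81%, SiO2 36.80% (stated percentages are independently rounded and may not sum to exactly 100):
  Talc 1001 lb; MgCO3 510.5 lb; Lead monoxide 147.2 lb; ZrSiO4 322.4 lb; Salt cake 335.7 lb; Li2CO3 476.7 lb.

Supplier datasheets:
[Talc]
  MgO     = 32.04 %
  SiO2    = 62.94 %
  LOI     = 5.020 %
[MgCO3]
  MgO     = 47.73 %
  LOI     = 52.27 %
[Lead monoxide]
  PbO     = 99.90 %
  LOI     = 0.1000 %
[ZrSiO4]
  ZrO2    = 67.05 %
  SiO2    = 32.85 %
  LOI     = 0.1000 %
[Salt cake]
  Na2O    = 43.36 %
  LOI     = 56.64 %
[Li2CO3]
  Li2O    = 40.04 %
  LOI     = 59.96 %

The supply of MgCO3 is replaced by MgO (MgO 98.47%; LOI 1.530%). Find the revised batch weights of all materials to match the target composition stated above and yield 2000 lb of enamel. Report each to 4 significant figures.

Revised batch per 2000 lb enamel:
  Talc: 1001 lb
  MgO: 247.4 lb
  Lead monoxide: 147.2 lb
  ZrSiO4: 322.4 lb
  Salt cake: 335.7 lb
  Li2CO3: 476.7 lb
Total batch = 2530 lb; LOI loss = 530.5 lb

Each numeric step runs at exact precision all the way through — mid-chain values are printed, with 4-significant-digit rounding, as written; a single rounding produces each reported figure. All derived quantities (the six compositions, LOI, glass mass, totals, the yield) are re-derived at full precision using the weight values at 2000 lb of glass precisely as stated by question or answer.
The oxide mass targets at 2000 lb enamel:
  Na2O: 7.278% × 2000 = 145.6 lb
  MgO: 28.22% × 2000 = 564.4 lb
  Li2O: 9.544% × 2000 = 190.9 lb
  PbO: 7.353% × 2000 = 147.1 lb
  ZrO2: 10.81% × 2000 = 216.2 lb
  SiO2: 36.80% × 2000 = 736.0 lb
Verifying the oxide balance per the reported batch figures, versus the basis set out (delivered sums recover each target given rounding of the digits):
  Na2O: 335.7·0.4336 = 145.6 lb (target 145.6 lb)
  MgO: 1001·0.3204 + 247.4·0.9847 = 564.3 lb (target 564.4 lb)
  Li2O: 476.7·0.4004 = 190.9 lb (target 190.9 lb)
  PbO: 147.2·0.9990 = 147.1 lb (target 147.1 lb)
  ZrO2: 322.4·0.6705 = 216.2 lb (target 216.2 lb)
  SiO2: 1001·0.6294 + 322.4·0.3285 = 735.9 lb (target 736.0 lb)
Glass mass check: total charge less LOI = 2000 lb (per-oxide target masses sum to 2000 lb; basis as stated: 2000 lb — rounding explains the deltas).
Batch total: Σ batch = 2530 lb; LOI removed, Σ of batch·LOI: 530.5 lb; as yield: glass ÷ batch → 79.04%.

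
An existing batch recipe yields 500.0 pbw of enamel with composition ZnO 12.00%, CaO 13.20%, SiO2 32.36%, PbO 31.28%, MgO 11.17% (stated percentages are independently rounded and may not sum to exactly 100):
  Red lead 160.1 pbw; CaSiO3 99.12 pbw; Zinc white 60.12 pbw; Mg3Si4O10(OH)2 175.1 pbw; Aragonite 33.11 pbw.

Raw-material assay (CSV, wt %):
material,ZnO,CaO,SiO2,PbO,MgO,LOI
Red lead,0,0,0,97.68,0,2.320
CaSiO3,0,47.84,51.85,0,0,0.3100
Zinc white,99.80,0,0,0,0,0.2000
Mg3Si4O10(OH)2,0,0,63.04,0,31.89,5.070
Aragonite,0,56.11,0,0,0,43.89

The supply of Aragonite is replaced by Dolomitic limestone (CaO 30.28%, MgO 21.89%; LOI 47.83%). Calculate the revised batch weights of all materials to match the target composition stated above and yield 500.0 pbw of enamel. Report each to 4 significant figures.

Revised batch per 500.0 pbw enamel:
  Red lead: 160.1 pbw
  CaSiO3: 121.2 pbw
  Zinc white: 60.12 pbw
  Mg3Si4O10(OH)2: 157.0 pbw
  Dolomitic limestone: 26.46 pbw
Total batch = 524.9 pbw; LOI loss = 24.83 pbw

The intermediate values appear (rounded to four significant figures) between the steps. The whole derivation keeps full precision throughout. Every reported value is rounded only once — derived quantities (LOI, the five compositions, glass mass, the yield, the totals) are re-derived starting from the weights on 500.0 pbw of glass in full float precision as set out in the question or the answer.
Target oxide masses per 500.0 pbw enamel:
  ZnO: 12.00% × 500.0 = 60.00 pbw
  CaO: 13.20% × 500.0 = 66.00 pbw
  SiO2: 32.36% × 500.0 = 161.8 pbw
  PbO: 31.28% × 500.0 = 156.4 pbw
  MgO: 11.17% × 500.0 = 55.85 pbw
Mass-balance tally per oxide working from each reported weight, relative to the basis at hand (delivered sums recover each target up to rounding of the answer):
  ZnO: 60.12·0.9980 = 60.00 pbw (target 60.00 pbw)
  CaO: 121.2·0.4784 + 26.46·0.3028 = 65.99 pbw (target 66.00 pbw)
  SiO2: 121.2·0.5185 + 157.0·0.6304 = 161.8 pbw (target 161.8 pbw)
  PbO: 160.1·0.9768 = 156.4 pbw (target 156.4 pbw)
  MgO: 157.0·0.3189 + 26.46·0.2189 = 55.86 pbw (target 55.85 pbw)
Glass mass check: batch total minus LOI = 500.1 pbw (oxide target masses add up to 500.1 pbw; with the basis standing at 500.0 pbw — deltas are rounding alone).
Batch grand total — Σ batch = 524.9 pbw; the LOI term Σ batch·LOI equals 24.83 pbw; glass ÷ batch gives a yield of 95.27%.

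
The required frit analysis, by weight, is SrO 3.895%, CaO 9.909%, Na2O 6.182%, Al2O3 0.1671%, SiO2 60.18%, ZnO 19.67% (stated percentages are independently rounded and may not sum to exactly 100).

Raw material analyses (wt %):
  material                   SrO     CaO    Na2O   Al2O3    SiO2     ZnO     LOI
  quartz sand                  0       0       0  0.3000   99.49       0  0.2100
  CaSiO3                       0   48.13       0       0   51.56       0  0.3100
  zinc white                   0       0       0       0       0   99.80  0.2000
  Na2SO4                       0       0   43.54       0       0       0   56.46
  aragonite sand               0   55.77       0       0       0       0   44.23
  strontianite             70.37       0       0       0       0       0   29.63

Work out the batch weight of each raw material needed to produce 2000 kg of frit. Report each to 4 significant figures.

All internal work runs at exact precision from first step to last — values along the way are shown rounded to 4 significant digits at each printed step. A single rounding yields each reported figure; derived quantities (LOI, yield, glass mass, totals, six oxide percentages) are carried at full float precision starting from the weights for 2000 kg of glass, as set out in the problem or answer text.
Per-oxide target masses for 2000 kg frit:
  SrO: 3.895% × 2000 = 77.90 kg
  CaO: 9.909% × 2000 = 198.2 kg
  Na2O: 6.182% × 2000 = 123.6 kg
  Al2O3: 0.1671% × 2000 = 3.342 kg
  SiO2: 60.18% × 2000 = 1204 kg
  ZnO: 19.67% × 2000 = 393.4 kg
Balance tally, oxide-wise, per the reported batch figures, at the basis given (summed amounts equal target values up to rounding of the answer):
  SrO: 110.7·0.7037 = 77.90 kg (target 77.90 kg)
  CaO: 184.8·0.4813 + 195.9·0.5577 = 198.2 kg (target 198.2 kg)
  Na2O: 284.0·0.4354 = 123.7 kg (target 123.6 kg)
  Al2O3: 1114·0.003000 = 3.342 kg (target 3.342 kg)
  SiO2: 1114·0.9949 + 184.8·0.5156 = 1204 kg (target 1204 kg)
  ZnO: 394.2·0.9980 = 393.4 kg (target 393.4 kg)
Mass balance on the glass: total charge less LOI = 2000 kg (the Σ of target masses is 2000 kg; versus the stated basis of 2000 kg — gaps are rounding artifacts).
Total batch = Σ batch = 2284 kg; loss to ignition Σ batch·LOI = 283.5 kg; the yield ratio, glass ÷ batch: 87.59%.

Batch per 2000 kg frit:
  quartz sand: 1114 kg
  CaSiO3: 184.8 kg
  zinc white: 394.2 kg
  Na2SO4: 284.0 kg
  aragonite sand: 195.9 kg
  strontianite: 110.7 kg
Total batch = 2284 kg; LOI loss = 283.5 kg; yield = 87.59%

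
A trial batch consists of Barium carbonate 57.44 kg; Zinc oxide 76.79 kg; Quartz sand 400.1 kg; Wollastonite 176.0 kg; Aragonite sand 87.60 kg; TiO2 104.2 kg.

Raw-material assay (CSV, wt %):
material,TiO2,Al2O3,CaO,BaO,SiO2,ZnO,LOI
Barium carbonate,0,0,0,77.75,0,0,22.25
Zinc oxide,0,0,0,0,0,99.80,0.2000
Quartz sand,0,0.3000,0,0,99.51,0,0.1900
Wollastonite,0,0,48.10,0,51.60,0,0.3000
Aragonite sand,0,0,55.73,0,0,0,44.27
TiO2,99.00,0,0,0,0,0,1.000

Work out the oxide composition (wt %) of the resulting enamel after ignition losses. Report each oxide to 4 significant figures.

Glass mass = 848.1 kg (batch 902.1 − LOI 54.04).
Composition: TiO2 12.16%, Al2O3 0.1415%, CaO 15.74%, BaO 5.266%, SiO2 57.65%, ZnO 9.036%

The whole derivation maintains full precision in all steps. Working values are shown, rounded to four significant digits, across the worked steps; every reported figure undergoes a single rounding — the derived quantities, which include ignition loss, net glass mass, the totals, six oxide percentages, yield, are re-derived at full float precision, as set out in question or answer, from the weighed amounts at 848.1 kg of glass.
Delivered oxide masses:
  TiO2: 104.2·0.9900 = 103.2 kg
  Al2O3: 400.1·0.003000 = 1.200 kg
  CaO: 176.0·0.4810 + 87.60·0.5573 = 133.5 kg
  BaO: 57.44·0.7775 = 44.66 kg
  SiO2: 400.1·0.9951 + 176.0·0.5160 = 489.0 kg
  ZnO: 76.79·0.9980 = 76.64 kg
LOI: 57.44·0.2225 + 76.79·0.002000 + 400.1·0.001900 + 176.0·0.003000 + 87.60·0.4427 + 104.2·0.01000 = 54.04 kg
Resulting glass, batch − LOI: 902.1 − 54.04 = 848.1 kg (equal to the oxide-mass sum)
oxide / glass × 100 gives the wt %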